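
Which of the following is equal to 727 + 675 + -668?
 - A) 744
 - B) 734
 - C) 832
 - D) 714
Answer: B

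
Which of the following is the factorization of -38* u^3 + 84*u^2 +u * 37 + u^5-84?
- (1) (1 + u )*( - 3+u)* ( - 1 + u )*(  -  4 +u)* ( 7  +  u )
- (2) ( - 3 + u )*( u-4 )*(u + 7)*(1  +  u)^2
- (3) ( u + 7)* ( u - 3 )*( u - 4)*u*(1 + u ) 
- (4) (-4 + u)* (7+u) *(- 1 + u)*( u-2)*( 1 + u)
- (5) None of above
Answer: 1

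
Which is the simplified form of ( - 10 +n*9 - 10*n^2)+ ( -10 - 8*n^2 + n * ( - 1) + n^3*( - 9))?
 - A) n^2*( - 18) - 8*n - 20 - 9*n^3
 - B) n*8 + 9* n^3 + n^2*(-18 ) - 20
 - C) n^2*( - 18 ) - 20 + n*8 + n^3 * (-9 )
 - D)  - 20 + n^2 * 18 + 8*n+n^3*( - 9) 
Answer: C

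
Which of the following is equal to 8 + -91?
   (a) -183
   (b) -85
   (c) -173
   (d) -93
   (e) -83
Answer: e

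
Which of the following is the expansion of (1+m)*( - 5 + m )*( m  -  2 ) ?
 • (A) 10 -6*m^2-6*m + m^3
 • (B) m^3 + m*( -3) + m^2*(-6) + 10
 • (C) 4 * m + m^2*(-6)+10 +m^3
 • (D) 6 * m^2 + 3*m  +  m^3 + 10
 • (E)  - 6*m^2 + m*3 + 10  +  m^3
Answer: E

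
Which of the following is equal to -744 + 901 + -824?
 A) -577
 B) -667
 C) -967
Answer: B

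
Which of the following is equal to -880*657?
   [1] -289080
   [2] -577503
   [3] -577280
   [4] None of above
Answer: 4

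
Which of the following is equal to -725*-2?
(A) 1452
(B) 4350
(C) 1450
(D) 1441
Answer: C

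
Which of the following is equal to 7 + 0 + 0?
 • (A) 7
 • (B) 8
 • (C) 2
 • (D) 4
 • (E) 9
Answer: A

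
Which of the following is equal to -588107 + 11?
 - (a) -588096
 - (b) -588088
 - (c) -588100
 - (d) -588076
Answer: a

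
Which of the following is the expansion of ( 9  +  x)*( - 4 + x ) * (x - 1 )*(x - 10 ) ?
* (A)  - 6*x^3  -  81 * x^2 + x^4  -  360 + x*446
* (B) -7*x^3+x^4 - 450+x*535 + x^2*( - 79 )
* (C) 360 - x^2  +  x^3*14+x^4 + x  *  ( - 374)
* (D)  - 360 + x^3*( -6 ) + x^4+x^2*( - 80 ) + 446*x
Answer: A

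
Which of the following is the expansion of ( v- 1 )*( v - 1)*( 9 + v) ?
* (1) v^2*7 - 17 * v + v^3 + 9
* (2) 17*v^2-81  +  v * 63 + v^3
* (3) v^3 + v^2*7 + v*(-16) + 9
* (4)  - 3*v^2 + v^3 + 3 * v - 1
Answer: 1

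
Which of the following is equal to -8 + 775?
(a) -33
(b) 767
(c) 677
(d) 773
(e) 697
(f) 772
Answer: b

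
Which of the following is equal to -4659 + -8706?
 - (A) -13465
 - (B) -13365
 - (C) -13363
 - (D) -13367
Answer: B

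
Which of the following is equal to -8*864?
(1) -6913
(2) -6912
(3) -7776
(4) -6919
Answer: 2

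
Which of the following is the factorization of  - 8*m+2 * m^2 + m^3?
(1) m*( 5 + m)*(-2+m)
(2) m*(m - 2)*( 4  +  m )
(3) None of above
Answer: 2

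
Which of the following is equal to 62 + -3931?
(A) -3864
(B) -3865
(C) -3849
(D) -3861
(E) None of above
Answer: E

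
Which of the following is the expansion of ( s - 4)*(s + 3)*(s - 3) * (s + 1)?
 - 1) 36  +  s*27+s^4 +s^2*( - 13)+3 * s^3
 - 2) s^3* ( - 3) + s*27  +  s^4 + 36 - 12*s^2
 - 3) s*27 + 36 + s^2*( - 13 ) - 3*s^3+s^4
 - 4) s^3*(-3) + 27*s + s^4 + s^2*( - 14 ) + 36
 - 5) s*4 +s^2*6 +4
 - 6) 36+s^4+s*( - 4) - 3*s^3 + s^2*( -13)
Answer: 3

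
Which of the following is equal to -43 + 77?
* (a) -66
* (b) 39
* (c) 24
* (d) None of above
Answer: d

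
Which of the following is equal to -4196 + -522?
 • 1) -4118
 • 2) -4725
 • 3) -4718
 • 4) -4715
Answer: 3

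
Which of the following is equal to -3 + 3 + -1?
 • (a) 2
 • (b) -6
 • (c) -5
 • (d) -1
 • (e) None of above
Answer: d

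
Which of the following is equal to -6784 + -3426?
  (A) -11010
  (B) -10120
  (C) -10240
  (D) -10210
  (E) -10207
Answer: D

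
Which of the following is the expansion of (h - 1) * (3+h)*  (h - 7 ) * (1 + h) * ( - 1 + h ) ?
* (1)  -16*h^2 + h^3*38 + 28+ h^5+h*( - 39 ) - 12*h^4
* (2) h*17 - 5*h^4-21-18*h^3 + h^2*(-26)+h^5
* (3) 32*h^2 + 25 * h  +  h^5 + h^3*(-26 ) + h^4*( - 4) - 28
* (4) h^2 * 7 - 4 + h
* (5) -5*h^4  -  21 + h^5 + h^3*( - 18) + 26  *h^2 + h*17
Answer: 5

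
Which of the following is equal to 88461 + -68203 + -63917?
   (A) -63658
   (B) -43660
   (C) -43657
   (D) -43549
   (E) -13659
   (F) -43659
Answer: F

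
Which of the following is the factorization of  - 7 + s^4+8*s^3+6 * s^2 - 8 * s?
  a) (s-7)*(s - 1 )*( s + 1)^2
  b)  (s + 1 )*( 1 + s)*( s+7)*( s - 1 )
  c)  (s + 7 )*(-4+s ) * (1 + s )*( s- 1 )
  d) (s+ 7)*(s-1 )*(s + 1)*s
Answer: b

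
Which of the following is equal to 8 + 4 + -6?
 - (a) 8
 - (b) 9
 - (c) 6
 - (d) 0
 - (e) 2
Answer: c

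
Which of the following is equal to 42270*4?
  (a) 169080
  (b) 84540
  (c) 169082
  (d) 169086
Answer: a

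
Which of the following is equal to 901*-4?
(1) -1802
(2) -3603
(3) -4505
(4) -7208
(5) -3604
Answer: 5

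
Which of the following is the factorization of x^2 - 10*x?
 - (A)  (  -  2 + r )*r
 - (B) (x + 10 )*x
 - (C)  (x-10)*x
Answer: C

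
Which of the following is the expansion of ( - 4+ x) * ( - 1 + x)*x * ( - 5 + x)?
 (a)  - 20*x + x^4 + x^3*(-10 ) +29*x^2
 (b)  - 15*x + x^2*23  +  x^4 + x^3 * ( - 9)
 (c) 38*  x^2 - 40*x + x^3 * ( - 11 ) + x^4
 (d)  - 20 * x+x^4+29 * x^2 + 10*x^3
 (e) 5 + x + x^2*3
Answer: a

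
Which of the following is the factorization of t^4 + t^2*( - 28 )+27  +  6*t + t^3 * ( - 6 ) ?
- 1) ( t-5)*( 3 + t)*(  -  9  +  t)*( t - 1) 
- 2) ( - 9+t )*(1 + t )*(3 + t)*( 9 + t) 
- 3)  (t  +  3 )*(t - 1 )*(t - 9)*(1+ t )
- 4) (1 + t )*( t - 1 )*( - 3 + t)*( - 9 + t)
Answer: 3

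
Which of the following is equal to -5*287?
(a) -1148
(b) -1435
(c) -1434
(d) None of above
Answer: b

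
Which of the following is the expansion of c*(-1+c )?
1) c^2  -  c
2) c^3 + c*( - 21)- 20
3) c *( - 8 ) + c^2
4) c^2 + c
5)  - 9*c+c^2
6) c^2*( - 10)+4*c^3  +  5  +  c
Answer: 1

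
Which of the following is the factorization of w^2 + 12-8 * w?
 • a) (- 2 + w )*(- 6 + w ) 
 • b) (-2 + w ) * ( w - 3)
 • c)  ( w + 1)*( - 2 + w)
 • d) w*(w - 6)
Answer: a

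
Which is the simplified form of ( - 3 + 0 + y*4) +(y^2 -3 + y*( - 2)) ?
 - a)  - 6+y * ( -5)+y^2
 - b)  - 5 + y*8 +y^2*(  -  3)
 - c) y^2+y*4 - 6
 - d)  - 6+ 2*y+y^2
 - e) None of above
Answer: d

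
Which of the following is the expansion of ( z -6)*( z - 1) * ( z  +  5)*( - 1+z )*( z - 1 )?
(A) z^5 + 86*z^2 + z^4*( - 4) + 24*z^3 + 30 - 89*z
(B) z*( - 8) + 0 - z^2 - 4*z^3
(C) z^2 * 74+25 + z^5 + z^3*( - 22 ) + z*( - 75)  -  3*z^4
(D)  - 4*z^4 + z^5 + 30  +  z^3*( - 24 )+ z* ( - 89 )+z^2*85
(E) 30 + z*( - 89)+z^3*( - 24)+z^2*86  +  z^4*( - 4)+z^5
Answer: E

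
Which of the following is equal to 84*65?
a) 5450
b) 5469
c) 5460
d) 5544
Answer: c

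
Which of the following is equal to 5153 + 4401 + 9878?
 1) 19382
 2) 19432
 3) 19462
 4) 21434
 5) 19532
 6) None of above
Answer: 2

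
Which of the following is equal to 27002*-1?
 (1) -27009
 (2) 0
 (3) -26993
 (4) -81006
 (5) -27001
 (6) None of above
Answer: 6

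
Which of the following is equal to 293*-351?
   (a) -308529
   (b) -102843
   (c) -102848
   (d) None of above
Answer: b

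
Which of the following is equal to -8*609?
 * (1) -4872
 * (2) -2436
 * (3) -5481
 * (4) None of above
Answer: 1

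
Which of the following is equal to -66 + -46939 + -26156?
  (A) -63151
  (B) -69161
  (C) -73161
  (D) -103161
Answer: C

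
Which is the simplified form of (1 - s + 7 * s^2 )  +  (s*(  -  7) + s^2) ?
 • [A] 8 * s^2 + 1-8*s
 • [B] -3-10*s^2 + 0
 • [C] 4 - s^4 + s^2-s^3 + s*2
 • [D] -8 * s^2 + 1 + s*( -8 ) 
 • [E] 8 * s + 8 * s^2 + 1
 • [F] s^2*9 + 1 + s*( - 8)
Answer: A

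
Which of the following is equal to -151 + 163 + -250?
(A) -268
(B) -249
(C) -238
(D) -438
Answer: C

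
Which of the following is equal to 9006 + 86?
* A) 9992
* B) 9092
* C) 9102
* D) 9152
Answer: B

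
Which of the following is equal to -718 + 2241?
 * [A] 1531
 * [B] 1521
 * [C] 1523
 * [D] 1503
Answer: C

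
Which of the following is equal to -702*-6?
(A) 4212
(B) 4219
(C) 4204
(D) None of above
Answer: A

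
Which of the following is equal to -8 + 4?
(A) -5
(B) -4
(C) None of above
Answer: B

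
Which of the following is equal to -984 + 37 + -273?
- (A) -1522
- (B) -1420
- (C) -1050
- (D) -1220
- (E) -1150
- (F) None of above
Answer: D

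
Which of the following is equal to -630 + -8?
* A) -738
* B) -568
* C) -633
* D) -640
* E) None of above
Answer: E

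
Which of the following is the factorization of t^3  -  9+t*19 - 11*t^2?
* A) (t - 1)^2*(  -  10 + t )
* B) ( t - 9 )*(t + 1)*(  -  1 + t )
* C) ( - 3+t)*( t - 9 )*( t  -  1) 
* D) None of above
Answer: D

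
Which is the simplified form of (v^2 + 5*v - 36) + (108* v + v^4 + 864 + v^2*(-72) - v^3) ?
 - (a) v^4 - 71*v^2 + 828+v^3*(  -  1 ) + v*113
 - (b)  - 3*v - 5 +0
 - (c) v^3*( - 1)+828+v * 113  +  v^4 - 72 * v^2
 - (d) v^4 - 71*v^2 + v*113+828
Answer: a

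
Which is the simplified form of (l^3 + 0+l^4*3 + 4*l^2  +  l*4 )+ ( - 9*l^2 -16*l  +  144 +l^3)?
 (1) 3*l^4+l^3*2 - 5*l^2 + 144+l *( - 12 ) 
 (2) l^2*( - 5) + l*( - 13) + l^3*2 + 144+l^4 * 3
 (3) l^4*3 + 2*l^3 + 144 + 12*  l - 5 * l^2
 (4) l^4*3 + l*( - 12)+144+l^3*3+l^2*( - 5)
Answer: 1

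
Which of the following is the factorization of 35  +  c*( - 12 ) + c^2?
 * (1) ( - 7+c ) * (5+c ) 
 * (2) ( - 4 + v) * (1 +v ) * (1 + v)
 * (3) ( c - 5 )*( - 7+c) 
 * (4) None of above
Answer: 3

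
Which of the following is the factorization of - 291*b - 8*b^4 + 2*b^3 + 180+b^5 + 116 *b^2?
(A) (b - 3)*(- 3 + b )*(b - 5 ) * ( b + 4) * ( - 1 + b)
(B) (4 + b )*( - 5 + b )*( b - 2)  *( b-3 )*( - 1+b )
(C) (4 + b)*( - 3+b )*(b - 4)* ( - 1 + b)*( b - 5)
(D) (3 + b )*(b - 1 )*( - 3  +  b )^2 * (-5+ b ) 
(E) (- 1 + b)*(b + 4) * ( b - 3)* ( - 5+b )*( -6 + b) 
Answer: A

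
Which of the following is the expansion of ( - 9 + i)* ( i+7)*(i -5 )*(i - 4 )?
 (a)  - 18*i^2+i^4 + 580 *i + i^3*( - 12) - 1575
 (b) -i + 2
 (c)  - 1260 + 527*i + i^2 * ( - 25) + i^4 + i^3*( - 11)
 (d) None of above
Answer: c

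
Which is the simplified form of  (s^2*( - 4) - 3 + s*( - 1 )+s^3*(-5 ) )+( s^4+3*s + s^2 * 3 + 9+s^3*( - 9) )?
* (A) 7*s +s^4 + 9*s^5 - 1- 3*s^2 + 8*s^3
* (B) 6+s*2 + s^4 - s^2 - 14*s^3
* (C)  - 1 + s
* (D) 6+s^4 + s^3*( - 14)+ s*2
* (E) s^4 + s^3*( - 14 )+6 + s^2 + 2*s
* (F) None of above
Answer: B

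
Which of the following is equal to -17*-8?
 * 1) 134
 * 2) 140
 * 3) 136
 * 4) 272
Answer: 3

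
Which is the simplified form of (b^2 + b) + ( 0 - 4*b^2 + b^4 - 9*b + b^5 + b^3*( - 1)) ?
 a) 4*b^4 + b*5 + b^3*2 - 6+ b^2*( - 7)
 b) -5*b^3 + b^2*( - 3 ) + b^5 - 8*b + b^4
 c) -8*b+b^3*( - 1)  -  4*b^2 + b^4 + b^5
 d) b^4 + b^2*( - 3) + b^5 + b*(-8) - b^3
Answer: d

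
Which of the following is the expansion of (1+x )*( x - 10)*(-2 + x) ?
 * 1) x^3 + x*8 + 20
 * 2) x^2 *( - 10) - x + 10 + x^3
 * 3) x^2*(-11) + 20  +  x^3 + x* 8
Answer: 3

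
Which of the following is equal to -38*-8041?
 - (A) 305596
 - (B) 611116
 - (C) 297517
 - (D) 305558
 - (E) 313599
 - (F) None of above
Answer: D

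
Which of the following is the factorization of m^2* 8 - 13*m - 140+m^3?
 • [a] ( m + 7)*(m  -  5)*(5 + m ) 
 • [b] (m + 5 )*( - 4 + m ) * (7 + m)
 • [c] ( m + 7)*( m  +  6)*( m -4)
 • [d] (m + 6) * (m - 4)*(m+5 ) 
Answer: b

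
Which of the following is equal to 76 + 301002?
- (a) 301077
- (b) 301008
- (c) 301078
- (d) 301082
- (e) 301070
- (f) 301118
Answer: c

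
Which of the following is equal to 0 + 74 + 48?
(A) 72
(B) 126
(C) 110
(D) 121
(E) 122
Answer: E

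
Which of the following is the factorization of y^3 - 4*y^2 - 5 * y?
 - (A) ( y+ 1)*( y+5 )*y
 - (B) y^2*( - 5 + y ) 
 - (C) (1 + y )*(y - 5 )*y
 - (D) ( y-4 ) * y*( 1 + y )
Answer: C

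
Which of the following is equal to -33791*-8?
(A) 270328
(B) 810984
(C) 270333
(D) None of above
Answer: A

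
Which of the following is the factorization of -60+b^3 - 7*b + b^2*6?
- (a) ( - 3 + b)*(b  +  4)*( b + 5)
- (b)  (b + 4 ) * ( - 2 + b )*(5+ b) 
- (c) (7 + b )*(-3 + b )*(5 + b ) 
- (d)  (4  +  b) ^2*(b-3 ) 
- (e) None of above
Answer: a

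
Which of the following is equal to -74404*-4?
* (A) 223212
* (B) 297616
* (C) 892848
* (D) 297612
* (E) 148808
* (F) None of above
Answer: B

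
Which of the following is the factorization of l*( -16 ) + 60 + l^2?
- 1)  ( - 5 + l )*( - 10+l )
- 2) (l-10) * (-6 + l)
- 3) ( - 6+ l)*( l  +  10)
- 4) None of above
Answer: 2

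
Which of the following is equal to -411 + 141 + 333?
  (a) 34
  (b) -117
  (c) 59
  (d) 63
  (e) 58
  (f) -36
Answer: d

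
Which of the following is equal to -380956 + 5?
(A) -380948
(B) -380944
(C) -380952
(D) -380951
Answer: D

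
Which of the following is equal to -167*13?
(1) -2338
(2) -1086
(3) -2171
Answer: 3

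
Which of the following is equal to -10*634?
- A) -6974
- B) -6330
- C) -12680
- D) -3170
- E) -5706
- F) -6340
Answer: F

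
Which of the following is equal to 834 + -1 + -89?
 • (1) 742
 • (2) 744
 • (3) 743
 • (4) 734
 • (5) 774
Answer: 2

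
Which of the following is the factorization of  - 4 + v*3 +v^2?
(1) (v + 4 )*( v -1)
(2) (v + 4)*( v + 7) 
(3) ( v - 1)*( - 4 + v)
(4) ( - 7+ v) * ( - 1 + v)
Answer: 1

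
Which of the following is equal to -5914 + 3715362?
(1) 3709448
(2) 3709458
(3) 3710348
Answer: 1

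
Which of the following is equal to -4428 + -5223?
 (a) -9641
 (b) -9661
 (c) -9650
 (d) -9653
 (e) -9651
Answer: e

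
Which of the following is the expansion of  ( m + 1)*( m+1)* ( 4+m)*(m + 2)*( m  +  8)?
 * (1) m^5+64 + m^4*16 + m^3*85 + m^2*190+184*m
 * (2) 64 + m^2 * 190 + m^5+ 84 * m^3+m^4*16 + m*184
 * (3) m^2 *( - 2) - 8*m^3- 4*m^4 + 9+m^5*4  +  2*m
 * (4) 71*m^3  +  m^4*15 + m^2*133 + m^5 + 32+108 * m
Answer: 1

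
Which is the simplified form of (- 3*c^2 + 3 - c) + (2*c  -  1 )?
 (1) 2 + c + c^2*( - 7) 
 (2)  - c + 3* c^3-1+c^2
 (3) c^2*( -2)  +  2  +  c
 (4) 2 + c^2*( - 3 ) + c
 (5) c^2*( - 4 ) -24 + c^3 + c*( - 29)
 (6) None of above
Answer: 4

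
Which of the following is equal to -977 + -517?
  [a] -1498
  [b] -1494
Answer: b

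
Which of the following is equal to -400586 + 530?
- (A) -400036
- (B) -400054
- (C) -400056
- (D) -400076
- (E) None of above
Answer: C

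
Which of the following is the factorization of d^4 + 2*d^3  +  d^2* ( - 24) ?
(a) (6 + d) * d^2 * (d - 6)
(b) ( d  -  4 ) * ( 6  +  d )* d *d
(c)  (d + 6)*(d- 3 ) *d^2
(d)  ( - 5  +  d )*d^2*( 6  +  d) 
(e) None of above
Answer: b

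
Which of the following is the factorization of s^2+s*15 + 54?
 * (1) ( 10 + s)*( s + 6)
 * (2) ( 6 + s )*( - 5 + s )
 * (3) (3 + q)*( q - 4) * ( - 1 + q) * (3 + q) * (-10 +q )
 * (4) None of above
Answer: 4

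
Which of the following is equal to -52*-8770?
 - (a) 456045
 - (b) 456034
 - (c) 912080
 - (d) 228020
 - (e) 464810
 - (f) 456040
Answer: f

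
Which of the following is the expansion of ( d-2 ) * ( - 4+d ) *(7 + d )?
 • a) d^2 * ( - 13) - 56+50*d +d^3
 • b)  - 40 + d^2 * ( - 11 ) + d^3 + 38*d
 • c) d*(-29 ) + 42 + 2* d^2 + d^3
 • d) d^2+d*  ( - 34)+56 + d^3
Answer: d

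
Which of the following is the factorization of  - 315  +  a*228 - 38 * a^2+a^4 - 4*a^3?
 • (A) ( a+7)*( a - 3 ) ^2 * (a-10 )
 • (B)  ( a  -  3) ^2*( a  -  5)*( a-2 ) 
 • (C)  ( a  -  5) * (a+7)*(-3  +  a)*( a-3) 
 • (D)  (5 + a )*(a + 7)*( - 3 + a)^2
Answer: C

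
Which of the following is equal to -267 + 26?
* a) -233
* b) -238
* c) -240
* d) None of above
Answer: d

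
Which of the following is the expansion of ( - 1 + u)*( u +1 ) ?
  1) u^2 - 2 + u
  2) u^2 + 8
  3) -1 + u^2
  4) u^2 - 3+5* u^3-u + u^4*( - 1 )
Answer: 3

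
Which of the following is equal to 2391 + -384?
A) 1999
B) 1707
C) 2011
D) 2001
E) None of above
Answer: E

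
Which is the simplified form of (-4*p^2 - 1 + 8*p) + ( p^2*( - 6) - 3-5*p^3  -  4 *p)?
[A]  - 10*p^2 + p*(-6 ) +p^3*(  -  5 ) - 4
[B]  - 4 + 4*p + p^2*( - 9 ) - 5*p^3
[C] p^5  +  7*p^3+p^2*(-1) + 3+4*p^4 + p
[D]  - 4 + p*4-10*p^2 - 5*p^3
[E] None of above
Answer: D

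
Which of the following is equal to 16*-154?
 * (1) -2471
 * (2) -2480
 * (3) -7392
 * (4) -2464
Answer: 4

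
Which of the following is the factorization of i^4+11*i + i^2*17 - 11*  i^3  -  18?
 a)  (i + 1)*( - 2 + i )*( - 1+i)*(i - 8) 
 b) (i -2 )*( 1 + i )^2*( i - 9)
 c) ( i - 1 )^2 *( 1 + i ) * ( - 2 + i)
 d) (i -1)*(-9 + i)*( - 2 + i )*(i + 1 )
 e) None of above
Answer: d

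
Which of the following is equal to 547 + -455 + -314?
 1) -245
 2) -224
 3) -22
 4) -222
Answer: 4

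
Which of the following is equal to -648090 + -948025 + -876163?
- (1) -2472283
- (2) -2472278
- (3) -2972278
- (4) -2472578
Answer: 2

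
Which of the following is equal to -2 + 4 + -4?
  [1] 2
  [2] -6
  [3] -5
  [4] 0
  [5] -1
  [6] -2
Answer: 6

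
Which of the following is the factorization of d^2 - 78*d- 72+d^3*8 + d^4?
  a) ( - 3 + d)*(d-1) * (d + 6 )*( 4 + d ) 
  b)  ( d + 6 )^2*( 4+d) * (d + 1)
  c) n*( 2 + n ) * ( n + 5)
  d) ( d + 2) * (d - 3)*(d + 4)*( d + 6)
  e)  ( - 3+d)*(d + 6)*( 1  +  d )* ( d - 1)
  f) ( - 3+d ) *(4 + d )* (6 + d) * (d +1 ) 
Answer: f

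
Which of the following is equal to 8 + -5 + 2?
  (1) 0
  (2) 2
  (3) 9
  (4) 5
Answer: 4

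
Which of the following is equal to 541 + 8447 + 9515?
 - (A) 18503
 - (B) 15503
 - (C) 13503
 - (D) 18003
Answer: A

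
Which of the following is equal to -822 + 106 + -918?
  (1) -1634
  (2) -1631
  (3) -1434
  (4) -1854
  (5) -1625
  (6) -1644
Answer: 1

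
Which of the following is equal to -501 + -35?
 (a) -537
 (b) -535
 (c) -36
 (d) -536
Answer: d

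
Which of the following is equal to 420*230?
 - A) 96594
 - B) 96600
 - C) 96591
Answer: B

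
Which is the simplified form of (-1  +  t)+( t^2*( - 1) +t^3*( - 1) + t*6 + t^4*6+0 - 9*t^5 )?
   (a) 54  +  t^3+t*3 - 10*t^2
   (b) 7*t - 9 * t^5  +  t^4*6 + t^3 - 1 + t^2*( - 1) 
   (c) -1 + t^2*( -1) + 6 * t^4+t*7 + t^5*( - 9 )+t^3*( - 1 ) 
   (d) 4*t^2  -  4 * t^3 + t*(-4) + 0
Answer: c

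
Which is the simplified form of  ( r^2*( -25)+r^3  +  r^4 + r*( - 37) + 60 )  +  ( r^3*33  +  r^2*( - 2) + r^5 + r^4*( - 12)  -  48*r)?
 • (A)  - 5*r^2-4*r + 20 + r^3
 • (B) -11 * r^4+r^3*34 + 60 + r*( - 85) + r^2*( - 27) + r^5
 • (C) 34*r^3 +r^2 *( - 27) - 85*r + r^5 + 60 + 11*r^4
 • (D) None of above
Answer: B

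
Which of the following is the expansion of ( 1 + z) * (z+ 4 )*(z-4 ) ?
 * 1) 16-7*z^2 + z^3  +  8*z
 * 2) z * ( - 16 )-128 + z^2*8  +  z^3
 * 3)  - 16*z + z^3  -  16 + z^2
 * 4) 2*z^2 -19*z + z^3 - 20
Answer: 3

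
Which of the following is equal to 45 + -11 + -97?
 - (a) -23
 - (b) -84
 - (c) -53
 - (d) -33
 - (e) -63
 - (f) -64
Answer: e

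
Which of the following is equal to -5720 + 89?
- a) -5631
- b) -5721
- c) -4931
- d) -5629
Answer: a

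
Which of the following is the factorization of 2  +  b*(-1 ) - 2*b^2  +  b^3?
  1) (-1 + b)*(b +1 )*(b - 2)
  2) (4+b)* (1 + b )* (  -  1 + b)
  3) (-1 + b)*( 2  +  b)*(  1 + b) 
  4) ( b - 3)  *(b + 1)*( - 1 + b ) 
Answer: 1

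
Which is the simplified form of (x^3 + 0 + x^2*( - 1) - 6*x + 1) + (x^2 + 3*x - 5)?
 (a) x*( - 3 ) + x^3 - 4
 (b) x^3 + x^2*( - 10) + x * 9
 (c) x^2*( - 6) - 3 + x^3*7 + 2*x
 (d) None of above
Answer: a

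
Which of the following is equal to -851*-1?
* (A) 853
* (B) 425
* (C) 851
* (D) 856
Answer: C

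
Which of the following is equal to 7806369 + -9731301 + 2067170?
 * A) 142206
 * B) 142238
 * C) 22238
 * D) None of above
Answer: B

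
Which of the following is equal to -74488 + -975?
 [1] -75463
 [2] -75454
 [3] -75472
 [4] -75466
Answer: 1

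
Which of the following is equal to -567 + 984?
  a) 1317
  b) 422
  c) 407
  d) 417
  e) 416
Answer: d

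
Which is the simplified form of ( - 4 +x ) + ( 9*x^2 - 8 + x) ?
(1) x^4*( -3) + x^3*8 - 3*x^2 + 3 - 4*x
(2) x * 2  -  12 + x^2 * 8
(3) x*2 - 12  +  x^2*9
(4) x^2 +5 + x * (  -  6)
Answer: 3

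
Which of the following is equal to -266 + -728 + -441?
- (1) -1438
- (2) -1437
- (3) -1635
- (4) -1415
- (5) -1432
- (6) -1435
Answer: 6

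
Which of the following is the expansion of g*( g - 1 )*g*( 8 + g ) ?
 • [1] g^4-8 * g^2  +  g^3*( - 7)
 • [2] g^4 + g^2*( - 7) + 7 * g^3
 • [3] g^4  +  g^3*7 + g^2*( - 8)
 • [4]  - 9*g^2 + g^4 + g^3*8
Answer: 3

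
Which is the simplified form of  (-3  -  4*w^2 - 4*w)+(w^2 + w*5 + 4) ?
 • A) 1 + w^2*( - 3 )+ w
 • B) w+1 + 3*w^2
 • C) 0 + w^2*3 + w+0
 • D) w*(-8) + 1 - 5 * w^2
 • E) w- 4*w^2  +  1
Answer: A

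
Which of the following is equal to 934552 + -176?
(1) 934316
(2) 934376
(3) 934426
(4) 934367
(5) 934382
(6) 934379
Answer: 2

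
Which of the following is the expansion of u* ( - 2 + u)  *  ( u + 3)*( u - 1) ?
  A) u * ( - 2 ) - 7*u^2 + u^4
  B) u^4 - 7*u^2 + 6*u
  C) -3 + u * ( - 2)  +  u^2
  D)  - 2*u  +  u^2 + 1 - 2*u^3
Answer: B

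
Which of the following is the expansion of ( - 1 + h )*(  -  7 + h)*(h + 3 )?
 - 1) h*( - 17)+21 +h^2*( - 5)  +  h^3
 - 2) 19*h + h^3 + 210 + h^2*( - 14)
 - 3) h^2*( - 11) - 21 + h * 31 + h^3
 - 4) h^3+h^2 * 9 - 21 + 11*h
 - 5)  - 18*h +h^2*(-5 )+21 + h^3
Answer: 1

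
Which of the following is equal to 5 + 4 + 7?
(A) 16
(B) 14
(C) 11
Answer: A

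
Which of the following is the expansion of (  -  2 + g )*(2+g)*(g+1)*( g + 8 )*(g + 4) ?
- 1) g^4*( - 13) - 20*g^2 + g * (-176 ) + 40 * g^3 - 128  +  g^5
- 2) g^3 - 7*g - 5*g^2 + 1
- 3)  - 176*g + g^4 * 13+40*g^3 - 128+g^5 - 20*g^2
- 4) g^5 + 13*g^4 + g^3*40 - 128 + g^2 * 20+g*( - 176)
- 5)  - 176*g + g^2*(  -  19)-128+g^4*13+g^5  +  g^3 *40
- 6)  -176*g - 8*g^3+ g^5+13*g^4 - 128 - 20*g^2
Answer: 3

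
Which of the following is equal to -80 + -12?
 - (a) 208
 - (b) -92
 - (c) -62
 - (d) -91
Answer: b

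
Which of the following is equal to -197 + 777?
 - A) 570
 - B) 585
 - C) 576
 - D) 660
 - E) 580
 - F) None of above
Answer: E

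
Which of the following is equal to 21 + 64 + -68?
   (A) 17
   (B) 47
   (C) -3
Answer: A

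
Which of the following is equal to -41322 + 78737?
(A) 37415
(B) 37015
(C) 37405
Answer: A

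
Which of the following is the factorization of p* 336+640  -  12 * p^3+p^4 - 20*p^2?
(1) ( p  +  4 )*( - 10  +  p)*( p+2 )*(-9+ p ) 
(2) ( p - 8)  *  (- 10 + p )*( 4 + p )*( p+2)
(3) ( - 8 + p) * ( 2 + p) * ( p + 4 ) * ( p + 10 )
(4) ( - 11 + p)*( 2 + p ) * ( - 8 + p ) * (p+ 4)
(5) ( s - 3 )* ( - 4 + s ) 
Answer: 2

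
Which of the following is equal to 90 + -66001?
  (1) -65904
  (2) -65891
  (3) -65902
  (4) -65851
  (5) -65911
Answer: 5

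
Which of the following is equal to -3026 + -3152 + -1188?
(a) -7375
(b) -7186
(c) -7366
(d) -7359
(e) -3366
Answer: c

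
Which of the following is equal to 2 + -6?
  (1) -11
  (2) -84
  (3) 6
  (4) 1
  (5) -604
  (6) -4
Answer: 6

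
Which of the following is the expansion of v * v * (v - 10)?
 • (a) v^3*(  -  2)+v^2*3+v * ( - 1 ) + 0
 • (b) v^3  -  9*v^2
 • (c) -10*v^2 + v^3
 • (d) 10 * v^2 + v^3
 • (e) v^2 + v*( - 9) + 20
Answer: c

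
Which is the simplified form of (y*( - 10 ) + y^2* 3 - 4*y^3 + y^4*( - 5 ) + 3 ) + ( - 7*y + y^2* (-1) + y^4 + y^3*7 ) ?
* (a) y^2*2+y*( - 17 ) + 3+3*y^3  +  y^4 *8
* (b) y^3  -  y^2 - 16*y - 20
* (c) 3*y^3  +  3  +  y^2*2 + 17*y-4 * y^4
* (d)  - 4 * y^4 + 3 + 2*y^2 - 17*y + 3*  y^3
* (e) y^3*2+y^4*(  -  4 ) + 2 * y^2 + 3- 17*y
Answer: d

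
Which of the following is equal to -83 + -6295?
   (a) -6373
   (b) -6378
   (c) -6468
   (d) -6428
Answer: b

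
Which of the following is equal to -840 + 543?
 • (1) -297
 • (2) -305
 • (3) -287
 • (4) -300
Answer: 1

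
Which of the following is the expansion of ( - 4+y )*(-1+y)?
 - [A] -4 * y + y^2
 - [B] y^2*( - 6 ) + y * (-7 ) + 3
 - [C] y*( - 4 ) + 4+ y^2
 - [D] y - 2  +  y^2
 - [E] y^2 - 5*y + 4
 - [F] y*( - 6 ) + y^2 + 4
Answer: E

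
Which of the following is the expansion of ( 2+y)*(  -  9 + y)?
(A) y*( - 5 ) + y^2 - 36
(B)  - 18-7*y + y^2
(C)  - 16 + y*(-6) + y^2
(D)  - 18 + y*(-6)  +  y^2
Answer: B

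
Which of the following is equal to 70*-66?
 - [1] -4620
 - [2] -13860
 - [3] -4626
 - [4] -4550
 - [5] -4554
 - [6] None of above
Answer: 1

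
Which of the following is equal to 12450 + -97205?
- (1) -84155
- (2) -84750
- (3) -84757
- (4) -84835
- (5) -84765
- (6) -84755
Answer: 6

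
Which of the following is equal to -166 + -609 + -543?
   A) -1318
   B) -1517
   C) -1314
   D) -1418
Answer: A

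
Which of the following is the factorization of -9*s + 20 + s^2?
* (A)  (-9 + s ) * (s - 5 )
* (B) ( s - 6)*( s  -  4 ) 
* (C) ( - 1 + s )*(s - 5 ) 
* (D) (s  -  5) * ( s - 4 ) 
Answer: D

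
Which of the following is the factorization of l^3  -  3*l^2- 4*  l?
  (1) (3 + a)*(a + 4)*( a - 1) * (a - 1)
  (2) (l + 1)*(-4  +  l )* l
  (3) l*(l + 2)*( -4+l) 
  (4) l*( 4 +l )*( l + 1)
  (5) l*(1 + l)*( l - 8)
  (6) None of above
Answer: 2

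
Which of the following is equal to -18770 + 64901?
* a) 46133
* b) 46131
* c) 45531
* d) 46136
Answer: b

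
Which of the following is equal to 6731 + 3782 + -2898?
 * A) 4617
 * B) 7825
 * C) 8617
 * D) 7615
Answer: D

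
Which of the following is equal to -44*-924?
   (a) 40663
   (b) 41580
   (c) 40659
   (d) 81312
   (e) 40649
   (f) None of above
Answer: f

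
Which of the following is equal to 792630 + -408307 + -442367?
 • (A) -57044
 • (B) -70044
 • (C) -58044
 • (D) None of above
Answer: C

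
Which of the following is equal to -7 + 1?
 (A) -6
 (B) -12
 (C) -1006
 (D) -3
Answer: A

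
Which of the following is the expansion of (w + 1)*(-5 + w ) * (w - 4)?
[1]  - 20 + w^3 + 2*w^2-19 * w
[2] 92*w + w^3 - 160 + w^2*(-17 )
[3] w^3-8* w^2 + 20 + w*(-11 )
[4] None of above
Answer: 4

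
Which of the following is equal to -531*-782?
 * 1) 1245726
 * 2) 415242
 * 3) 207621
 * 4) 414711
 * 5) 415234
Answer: 2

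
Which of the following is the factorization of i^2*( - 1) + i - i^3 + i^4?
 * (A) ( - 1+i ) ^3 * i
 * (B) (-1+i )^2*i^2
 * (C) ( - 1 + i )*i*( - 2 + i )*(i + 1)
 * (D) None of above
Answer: D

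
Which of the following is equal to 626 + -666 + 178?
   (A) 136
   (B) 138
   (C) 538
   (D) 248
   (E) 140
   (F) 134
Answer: B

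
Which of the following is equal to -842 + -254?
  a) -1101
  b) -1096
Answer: b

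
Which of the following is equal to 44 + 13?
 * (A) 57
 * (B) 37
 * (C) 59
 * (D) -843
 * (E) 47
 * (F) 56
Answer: A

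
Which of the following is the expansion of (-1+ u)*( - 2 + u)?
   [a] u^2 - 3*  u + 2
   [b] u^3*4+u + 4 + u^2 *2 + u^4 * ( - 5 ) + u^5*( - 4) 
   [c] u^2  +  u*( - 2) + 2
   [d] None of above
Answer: a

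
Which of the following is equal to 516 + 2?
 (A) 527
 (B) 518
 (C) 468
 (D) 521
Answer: B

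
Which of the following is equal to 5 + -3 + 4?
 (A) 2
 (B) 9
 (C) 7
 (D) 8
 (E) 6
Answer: E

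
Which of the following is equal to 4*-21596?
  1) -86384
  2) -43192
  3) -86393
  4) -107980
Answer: 1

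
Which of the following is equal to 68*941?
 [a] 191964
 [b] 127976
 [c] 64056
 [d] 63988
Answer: d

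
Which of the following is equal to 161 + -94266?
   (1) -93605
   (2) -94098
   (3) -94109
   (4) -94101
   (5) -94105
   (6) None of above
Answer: 5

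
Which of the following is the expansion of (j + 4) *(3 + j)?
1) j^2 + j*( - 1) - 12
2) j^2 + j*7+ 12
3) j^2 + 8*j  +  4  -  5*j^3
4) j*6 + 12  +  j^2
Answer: 2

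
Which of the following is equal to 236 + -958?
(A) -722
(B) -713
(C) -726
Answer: A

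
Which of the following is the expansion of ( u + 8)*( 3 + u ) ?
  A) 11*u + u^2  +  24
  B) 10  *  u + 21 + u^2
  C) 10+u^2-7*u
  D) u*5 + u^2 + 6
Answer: A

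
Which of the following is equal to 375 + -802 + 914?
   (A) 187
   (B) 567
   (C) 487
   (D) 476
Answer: C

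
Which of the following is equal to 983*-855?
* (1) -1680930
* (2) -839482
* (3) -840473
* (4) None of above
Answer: 4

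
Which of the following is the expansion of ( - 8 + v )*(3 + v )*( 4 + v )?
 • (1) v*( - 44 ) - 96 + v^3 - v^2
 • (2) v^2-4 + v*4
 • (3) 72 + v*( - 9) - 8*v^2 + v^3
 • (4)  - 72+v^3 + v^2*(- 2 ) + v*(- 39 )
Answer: 1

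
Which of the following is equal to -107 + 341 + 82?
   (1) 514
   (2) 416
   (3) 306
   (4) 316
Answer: 4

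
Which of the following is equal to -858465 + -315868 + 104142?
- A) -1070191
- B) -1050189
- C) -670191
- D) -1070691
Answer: A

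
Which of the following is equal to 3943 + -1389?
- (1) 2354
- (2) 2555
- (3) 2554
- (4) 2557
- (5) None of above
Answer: 3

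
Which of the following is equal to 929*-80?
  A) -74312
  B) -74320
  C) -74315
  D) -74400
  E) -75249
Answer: B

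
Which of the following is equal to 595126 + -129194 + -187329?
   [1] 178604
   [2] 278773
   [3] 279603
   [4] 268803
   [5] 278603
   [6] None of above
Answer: 5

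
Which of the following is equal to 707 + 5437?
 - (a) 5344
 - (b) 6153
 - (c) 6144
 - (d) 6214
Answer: c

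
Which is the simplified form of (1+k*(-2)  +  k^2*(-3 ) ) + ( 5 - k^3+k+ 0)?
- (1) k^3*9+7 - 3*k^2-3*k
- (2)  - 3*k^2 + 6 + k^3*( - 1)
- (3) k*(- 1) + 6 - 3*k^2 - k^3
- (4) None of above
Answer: 3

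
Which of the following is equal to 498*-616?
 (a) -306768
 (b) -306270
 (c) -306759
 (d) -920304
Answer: a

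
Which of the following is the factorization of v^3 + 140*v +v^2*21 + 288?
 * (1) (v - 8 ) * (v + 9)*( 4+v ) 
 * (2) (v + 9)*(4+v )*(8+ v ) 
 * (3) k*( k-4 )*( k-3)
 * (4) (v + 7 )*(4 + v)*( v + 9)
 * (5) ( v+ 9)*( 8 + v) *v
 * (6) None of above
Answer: 2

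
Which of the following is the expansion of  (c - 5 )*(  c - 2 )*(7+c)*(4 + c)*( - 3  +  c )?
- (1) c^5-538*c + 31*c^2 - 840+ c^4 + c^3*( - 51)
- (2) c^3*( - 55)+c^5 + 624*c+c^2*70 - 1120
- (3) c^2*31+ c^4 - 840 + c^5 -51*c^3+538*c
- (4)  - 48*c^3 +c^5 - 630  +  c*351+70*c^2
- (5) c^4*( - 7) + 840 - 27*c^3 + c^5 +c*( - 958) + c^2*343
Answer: 3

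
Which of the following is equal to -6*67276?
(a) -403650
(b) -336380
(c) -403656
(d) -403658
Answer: c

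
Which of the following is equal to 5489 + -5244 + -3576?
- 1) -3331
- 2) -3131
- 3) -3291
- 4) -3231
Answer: 1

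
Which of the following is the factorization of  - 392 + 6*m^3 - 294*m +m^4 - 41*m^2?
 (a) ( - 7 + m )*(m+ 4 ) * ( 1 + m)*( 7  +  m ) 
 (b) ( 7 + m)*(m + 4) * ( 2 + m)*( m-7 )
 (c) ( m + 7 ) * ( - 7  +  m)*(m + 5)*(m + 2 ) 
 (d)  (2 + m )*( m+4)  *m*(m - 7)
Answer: b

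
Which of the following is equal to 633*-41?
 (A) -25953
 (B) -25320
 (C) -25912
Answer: A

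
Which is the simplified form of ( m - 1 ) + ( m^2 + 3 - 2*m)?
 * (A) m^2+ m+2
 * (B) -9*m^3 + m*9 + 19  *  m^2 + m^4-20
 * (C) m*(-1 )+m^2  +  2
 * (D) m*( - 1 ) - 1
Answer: C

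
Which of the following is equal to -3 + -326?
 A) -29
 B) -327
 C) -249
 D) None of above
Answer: D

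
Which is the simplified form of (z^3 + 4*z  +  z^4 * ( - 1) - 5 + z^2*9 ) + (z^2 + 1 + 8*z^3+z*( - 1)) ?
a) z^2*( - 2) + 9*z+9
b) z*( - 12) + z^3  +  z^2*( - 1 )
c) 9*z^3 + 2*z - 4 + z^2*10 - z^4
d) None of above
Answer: d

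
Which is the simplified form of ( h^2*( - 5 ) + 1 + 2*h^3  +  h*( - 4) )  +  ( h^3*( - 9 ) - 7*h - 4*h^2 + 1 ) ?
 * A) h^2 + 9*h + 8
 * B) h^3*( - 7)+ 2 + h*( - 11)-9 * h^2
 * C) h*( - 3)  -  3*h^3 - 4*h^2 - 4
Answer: B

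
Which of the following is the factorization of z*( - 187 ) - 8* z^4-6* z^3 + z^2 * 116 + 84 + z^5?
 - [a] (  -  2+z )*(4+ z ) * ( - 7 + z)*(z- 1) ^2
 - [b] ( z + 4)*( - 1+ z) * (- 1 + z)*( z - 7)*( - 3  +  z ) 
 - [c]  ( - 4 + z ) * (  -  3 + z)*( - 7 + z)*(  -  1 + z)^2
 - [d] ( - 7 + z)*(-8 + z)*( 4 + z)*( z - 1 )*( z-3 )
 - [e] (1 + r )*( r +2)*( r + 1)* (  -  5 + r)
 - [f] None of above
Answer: b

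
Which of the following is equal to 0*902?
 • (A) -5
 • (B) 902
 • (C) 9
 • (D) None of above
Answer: D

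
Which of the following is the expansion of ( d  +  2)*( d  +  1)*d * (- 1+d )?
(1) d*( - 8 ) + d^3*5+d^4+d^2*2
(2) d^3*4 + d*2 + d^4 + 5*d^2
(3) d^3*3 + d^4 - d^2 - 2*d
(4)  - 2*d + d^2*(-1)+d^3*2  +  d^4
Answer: 4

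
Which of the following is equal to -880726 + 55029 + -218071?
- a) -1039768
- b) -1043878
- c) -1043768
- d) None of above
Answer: c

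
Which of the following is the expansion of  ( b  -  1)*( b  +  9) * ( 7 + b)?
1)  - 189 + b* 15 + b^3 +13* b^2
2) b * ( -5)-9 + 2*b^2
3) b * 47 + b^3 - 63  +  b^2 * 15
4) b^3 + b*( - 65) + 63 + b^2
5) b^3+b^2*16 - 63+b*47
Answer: 3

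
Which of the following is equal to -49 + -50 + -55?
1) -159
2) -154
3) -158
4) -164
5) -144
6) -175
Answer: 2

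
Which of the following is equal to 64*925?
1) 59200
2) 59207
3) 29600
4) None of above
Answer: 1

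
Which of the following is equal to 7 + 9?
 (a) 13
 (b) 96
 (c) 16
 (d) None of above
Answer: c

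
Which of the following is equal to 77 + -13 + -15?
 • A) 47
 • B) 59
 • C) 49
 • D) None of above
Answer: C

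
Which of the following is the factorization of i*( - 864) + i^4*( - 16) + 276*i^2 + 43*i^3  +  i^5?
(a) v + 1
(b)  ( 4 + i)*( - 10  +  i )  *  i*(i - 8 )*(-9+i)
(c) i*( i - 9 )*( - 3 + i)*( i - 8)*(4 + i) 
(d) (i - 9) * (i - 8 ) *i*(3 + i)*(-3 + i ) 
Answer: c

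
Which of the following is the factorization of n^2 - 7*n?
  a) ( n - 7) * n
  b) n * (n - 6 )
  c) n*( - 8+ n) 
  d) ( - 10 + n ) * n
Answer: a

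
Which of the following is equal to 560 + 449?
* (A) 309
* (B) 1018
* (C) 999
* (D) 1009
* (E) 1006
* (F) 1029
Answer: D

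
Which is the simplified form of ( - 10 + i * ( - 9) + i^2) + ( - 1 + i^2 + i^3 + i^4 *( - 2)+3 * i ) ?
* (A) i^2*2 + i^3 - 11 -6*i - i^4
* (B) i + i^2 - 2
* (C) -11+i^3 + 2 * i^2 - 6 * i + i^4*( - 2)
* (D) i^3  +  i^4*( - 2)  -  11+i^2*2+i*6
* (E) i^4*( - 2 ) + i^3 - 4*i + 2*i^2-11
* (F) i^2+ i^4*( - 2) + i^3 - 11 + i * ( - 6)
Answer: C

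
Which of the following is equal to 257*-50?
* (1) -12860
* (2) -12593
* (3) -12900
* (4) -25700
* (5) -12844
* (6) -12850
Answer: 6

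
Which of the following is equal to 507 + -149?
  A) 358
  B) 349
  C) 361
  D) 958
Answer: A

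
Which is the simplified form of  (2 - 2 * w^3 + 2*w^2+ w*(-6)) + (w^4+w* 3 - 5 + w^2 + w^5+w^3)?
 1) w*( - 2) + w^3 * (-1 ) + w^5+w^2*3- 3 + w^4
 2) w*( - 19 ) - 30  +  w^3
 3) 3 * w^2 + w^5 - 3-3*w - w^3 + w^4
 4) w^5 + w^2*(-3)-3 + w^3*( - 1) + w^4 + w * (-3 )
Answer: 3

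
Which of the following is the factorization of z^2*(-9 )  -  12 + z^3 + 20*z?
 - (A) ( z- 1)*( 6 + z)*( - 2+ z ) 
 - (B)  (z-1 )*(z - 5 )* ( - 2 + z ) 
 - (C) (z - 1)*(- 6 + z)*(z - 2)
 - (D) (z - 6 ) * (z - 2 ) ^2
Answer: C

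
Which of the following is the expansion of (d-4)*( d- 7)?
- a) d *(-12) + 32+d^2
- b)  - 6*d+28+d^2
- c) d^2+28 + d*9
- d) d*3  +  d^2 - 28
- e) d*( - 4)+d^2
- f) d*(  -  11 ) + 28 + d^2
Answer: f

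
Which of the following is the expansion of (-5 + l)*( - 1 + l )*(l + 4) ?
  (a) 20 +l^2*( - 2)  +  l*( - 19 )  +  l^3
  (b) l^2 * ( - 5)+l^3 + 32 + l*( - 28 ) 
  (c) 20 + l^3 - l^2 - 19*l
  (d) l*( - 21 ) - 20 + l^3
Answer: a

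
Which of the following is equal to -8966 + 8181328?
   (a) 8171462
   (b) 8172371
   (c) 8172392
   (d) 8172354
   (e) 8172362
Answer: e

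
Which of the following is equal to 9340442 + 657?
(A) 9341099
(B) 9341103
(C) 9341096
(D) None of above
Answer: A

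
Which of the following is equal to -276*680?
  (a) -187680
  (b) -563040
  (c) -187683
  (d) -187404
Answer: a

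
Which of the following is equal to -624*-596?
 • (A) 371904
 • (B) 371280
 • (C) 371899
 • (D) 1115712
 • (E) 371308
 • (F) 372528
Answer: A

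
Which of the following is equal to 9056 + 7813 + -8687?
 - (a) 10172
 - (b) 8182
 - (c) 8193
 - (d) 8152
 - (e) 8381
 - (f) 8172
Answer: b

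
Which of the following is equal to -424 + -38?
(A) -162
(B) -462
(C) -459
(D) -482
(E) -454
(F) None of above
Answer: B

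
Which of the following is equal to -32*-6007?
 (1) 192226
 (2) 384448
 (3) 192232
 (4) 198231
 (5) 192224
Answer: 5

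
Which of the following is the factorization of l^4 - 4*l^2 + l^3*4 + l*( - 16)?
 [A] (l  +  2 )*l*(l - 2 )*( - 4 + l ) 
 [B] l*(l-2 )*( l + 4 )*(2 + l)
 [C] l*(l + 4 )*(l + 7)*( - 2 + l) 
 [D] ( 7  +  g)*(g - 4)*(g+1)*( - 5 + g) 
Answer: B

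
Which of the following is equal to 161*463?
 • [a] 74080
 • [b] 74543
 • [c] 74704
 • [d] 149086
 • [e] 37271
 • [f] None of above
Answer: b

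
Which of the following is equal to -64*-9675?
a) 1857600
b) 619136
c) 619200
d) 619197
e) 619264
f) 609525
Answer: c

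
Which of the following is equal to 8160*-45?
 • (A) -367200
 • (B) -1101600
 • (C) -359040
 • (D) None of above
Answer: A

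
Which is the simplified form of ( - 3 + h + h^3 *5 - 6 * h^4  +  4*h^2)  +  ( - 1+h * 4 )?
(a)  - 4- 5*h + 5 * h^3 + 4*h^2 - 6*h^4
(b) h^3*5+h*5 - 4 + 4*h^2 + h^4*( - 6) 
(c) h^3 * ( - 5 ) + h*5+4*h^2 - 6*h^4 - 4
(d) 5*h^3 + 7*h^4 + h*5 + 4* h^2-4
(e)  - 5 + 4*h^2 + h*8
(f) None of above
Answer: b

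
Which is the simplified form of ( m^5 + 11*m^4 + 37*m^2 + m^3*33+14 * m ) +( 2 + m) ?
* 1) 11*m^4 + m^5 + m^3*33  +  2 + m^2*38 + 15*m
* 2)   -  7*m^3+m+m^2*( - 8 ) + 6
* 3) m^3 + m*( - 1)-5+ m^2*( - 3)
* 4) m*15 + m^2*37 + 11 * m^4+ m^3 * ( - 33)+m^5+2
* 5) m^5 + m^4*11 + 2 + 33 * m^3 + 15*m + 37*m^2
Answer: 5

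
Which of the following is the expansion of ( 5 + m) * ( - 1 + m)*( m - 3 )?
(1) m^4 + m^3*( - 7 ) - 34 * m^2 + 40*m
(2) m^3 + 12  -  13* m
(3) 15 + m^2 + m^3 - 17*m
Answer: 3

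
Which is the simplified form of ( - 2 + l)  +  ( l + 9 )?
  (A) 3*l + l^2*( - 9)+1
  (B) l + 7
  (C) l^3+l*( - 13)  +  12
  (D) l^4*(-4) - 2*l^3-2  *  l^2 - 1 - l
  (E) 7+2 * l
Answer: E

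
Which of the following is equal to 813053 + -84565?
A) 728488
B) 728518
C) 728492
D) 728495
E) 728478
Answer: A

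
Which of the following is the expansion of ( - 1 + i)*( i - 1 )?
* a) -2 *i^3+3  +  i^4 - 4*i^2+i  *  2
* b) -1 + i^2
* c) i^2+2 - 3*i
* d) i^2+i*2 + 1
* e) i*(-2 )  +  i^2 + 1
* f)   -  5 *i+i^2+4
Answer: e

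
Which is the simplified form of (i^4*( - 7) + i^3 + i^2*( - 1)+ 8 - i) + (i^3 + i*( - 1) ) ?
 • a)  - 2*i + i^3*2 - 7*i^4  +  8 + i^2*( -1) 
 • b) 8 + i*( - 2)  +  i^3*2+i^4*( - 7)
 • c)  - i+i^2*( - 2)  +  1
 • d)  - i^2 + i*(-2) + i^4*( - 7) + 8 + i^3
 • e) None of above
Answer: a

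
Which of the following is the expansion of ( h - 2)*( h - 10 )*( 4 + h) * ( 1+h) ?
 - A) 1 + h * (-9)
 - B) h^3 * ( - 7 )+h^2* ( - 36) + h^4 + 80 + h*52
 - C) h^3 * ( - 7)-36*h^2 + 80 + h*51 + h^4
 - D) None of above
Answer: B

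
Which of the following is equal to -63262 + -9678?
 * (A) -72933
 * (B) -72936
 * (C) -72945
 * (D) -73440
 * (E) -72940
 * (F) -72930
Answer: E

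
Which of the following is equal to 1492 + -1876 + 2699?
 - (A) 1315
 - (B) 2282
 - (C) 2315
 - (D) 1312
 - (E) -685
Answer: C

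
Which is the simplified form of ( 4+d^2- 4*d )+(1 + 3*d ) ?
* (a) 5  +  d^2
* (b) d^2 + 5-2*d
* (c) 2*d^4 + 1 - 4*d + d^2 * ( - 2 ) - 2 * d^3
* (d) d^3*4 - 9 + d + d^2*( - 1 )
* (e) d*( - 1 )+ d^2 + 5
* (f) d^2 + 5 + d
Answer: e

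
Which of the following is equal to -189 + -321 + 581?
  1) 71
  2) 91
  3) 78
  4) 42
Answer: 1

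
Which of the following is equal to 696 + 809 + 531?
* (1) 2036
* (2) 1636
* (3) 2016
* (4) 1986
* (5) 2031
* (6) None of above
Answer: 1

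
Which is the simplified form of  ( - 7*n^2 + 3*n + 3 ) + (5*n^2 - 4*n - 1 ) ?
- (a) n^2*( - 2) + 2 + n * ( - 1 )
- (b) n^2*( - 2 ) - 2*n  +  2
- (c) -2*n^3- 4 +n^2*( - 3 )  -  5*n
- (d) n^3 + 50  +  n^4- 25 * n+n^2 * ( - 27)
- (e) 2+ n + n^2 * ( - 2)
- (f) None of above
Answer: a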